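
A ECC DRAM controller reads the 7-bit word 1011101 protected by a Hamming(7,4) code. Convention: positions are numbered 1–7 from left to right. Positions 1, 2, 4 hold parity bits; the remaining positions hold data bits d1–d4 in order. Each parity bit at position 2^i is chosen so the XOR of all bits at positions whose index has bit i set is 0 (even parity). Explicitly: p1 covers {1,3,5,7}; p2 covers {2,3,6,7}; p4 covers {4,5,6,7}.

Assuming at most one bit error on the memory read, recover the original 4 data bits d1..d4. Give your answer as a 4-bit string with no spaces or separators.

s1 (pos 1,3,5,7): 1⊕1⊕1⊕1 = 0
s2 (pos 2,3,6,7): 0⊕1⊕0⊕1 = 0
s4 (pos 4,5,6,7): 1⊕1⊕0⊕1 = 1
Syndrome s4…s1 = 100 → error at position 4.
Flip position 4: 1011101 → 1010101
Read data bits from positions 3,5,6,7: 1101

1101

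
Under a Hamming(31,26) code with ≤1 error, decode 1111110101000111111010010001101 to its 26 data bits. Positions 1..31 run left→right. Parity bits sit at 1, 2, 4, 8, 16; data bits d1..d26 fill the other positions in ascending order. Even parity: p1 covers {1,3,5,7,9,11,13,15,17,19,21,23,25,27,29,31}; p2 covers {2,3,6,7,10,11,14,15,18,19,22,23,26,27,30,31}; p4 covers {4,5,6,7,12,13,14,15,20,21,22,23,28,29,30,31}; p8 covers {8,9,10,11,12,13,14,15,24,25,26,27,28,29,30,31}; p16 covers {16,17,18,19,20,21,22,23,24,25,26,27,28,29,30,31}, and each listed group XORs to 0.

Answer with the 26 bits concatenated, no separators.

s1 (pos 1,3,5,7,9,11,13,15,17,19,21,23,25,27,29,31): 1⊕1⊕1⊕0⊕0⊕0⊕0⊕1⊕1⊕1⊕1⊕0⊕0⊕0⊕1⊕1 = 1
s2 (pos 2,3,6,7,10,11,14,15,18,19,22,23,26,27,30,31): 1⊕1⊕1⊕0⊕1⊕0⊕1⊕1⊕1⊕1⊕0⊕0⊕0⊕0⊕0⊕1 = 1
s4 (pos 4,5,6,7,12,13,14,15,20,21,22,23,28,29,30,31): 1⊕1⊕1⊕0⊕0⊕0⊕1⊕1⊕0⊕1⊕0⊕0⊕1⊕1⊕0⊕1 = 1
s8 (pos 8,9,10,11,12,13,14,15,24,25,26,27,28,29,30,31): 1⊕0⊕1⊕0⊕0⊕0⊕1⊕1⊕1⊕0⊕0⊕0⊕1⊕1⊕0⊕1 = 0
s16 (pos 16,17,18,19,20,21,22,23,24,25,26,27,28,29,30,31): 1⊕1⊕1⊕1⊕0⊕1⊕0⊕0⊕1⊕0⊕0⊕0⊕1⊕1⊕0⊕1 = 1
Syndrome s16…s1 = 10111 → error at position 23.
Flip position 23: 1111110101000111111010010001101 → 1111110101000111111010110001101
Read data bits from positions 3,5,6,7,9,10,11,12,13,14,15,17,18,19,20,21,22,23,24,25,26,27,28,29,30,31: 11100100011111010110001101

11100100011111010110001101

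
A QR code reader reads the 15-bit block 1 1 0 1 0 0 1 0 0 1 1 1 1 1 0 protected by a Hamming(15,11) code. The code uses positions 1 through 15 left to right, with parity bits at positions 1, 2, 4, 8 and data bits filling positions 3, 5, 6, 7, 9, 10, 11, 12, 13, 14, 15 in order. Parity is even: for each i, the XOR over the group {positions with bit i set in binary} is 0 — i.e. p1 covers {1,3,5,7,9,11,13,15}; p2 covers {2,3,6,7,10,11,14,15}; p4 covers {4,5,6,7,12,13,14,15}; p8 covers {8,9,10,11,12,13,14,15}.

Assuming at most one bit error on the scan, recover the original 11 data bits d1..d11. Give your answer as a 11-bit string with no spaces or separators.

s1 (pos 1,3,5,7,9,11,13,15): 1⊕0⊕0⊕1⊕0⊕1⊕1⊕0 = 0
s2 (pos 2,3,6,7,10,11,14,15): 1⊕0⊕0⊕1⊕1⊕1⊕1⊕0 = 1
s4 (pos 4,5,6,7,12,13,14,15): 1⊕0⊕0⊕1⊕1⊕1⊕1⊕0 = 1
s8 (pos 8,9,10,11,12,13,14,15): 0⊕0⊕1⊕1⊕1⊕1⊕1⊕0 = 1
Syndrome s8…s1 = 1110 → error at position 14.
Flip position 14: 110100100111110 → 110100100111100
Read data bits from positions 3,5,6,7,9,10,11,12,13,14,15: 00010111100

00010111100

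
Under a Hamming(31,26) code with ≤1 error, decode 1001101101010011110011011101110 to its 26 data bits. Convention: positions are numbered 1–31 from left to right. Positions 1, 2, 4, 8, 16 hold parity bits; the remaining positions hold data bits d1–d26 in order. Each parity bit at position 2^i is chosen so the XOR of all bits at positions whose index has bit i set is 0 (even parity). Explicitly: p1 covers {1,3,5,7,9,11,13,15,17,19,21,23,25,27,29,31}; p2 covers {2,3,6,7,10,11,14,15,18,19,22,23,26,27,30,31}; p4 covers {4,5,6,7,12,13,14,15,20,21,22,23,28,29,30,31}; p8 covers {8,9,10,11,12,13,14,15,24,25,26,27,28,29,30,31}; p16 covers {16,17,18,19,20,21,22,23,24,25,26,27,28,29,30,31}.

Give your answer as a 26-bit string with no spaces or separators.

01010101001100011011101110

s1 (pos 1,3,5,7,9,11,13,15,17,19,21,23,25,27,29,31): 1⊕0⊕1⊕1⊕0⊕0⊕0⊕1⊕1⊕0⊕1⊕0⊕1⊕0⊕1⊕0 = 0
s2 (pos 2,3,6,7,10,11,14,15,18,19,22,23,26,27,30,31): 0⊕0⊕0⊕1⊕1⊕0⊕0⊕1⊕1⊕0⊕1⊕0⊕1⊕0⊕1⊕0 = 1
s4 (pos 4,5,6,7,12,13,14,15,20,21,22,23,28,29,30,31): 1⊕1⊕0⊕1⊕1⊕0⊕0⊕1⊕0⊕1⊕1⊕0⊕1⊕1⊕1⊕0 = 0
s8 (pos 8,9,10,11,12,13,14,15,24,25,26,27,28,29,30,31): 1⊕0⊕1⊕0⊕1⊕0⊕0⊕1⊕1⊕1⊕1⊕0⊕1⊕1⊕1⊕0 = 0
s16 (pos 16,17,18,19,20,21,22,23,24,25,26,27,28,29,30,31): 1⊕1⊕1⊕0⊕0⊕1⊕1⊕0⊕1⊕1⊕1⊕0⊕1⊕1⊕1⊕0 = 1
Syndrome s16…s1 = 10010 → error at position 18.
Flip position 18: 1001101101010011110011011101110 → 1001101101010011100011011101110
Read data bits from positions 3,5,6,7,9,10,11,12,13,14,15,17,18,19,20,21,22,23,24,25,26,27,28,29,30,31: 01010101001100011011101110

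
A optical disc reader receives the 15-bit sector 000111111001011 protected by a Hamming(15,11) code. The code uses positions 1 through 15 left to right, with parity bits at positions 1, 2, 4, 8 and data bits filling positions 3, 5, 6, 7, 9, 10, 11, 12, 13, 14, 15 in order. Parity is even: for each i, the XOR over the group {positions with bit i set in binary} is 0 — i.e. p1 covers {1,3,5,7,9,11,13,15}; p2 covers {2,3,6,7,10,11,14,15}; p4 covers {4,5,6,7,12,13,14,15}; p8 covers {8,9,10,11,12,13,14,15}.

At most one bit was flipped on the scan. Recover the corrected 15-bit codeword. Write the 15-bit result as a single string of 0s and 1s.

000111111000011

s1 (pos 1,3,5,7,9,11,13,15): 0⊕0⊕1⊕1⊕1⊕0⊕0⊕1 = 0
s2 (pos 2,3,6,7,10,11,14,15): 0⊕0⊕1⊕1⊕0⊕0⊕1⊕1 = 0
s4 (pos 4,5,6,7,12,13,14,15): 1⊕1⊕1⊕1⊕1⊕0⊕1⊕1 = 1
s8 (pos 8,9,10,11,12,13,14,15): 1⊕1⊕0⊕0⊕1⊕0⊕1⊕1 = 1
Syndrome s8…s1 = 1100 → error at position 12.
Flip position 12: 000111111001011 → 000111111000011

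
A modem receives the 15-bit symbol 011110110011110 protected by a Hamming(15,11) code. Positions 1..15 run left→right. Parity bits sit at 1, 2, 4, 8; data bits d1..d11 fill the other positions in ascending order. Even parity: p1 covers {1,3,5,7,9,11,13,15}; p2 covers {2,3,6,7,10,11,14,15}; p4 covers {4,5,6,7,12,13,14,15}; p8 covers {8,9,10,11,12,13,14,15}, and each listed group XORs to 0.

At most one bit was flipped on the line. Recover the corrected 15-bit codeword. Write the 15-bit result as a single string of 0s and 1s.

s1 (pos 1,3,5,7,9,11,13,15): 0⊕1⊕1⊕1⊕0⊕1⊕1⊕0 = 1
s2 (pos 2,3,6,7,10,11,14,15): 1⊕1⊕0⊕1⊕0⊕1⊕1⊕0 = 1
s4 (pos 4,5,6,7,12,13,14,15): 1⊕1⊕0⊕1⊕1⊕1⊕1⊕0 = 0
s8 (pos 8,9,10,11,12,13,14,15): 1⊕0⊕0⊕1⊕1⊕1⊕1⊕0 = 1
Syndrome s8…s1 = 1011 → error at position 11.
Flip position 11: 011110110011110 → 011110110001110

011110110001110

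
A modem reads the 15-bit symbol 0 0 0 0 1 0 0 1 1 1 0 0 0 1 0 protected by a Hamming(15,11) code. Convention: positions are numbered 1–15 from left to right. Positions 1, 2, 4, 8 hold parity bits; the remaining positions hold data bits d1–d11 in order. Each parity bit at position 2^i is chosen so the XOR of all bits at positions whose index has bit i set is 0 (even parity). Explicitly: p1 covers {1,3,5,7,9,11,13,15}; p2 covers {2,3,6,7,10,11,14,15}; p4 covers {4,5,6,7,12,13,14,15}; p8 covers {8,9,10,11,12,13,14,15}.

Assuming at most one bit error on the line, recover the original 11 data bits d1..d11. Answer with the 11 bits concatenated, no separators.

01001100010

s1 (pos 1,3,5,7,9,11,13,15): 0⊕0⊕1⊕0⊕1⊕0⊕0⊕0 = 0
s2 (pos 2,3,6,7,10,11,14,15): 0⊕0⊕0⊕0⊕1⊕0⊕1⊕0 = 0
s4 (pos 4,5,6,7,12,13,14,15): 0⊕1⊕0⊕0⊕0⊕0⊕1⊕0 = 0
s8 (pos 8,9,10,11,12,13,14,15): 1⊕1⊕1⊕0⊕0⊕0⊕1⊕0 = 0
Syndrome s8…s1 = 0000 → no error.
Read data bits from positions 3,5,6,7,9,10,11,12,13,14,15: 01001100010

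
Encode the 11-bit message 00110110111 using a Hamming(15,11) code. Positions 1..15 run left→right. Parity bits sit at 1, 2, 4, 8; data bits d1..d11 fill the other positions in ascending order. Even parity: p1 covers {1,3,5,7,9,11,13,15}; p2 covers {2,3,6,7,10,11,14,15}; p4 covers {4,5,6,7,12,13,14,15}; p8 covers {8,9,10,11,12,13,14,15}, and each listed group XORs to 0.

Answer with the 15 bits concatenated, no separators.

000101110110111

Place data at non-parity positions: p1 p2 0 p4 0 1 1 p8 0 1 1 0 1 1 1
p1 (pos 1,3,5,7,9,11,13,15): XOR of data positions = 0⊕0⊕1⊕0⊕1⊕1⊕1 = 0
p2 (pos 2,3,6,7,10,11,14,15): XOR of data positions = 0⊕1⊕1⊕1⊕1⊕1⊕1 = 0
p4 (pos 4,5,6,7,12,13,14,15): XOR of data positions = 0⊕1⊕1⊕0⊕1⊕1⊕1 = 1
p8 (pos 8,9,10,11,12,13,14,15): XOR of data positions = 0⊕1⊕1⊕0⊕1⊕1⊕1 = 1
Codeword: 000101110110111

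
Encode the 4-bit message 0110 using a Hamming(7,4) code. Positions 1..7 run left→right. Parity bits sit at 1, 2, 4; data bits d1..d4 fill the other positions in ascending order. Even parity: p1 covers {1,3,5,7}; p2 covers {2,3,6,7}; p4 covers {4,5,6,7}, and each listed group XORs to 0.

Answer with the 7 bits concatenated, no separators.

1100110

Place data at non-parity positions: p1 p2 0 p4 1 1 0
p1 (pos 1,3,5,7): XOR of data positions = 0⊕1⊕0 = 1
p2 (pos 2,3,6,7): XOR of data positions = 0⊕1⊕0 = 1
p4 (pos 4,5,6,7): XOR of data positions = 1⊕1⊕0 = 0
Codeword: 1100110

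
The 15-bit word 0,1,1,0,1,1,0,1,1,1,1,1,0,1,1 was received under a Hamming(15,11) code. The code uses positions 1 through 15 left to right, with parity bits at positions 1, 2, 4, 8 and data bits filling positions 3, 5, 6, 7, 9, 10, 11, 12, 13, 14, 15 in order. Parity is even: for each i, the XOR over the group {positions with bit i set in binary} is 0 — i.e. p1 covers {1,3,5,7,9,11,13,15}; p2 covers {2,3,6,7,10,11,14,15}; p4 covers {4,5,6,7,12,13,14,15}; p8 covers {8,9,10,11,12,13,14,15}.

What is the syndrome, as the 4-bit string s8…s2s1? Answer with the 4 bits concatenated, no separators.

s1 (pos 1,3,5,7,9,11,13,15): 0⊕1⊕1⊕0⊕1⊕1⊕0⊕1 = 1
s2 (pos 2,3,6,7,10,11,14,15): 1⊕1⊕1⊕0⊕1⊕1⊕1⊕1 = 1
s4 (pos 4,5,6,7,12,13,14,15): 0⊕1⊕1⊕0⊕1⊕0⊕1⊕1 = 1
s8 (pos 8,9,10,11,12,13,14,15): 1⊕1⊕1⊕1⊕1⊕0⊕1⊕1 = 1
Syndrome s8…s1 = 1111 → error at position 15.

1111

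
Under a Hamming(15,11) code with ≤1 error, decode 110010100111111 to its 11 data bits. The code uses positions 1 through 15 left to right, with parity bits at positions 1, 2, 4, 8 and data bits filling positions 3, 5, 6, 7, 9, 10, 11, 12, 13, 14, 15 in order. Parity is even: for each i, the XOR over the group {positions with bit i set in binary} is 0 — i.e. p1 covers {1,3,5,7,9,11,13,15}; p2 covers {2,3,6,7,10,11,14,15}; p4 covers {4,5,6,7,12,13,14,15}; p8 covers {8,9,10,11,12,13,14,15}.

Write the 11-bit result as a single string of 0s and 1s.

s1 (pos 1,3,5,7,9,11,13,15): 1⊕0⊕1⊕1⊕0⊕1⊕1⊕1 = 0
s2 (pos 2,3,6,7,10,11,14,15): 1⊕0⊕0⊕1⊕1⊕1⊕1⊕1 = 0
s4 (pos 4,5,6,7,12,13,14,15): 0⊕1⊕0⊕1⊕1⊕1⊕1⊕1 = 0
s8 (pos 8,9,10,11,12,13,14,15): 0⊕0⊕1⊕1⊕1⊕1⊕1⊕1 = 0
Syndrome s8…s1 = 0000 → no error.
Read data bits from positions 3,5,6,7,9,10,11,12,13,14,15: 01010111111

01010111111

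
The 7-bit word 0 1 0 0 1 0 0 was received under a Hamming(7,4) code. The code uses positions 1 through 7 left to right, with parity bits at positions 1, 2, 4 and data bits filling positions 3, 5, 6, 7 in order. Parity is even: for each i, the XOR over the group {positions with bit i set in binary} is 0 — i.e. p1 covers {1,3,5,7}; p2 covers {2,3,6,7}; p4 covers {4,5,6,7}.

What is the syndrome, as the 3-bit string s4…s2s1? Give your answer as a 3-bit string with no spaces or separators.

s1 (pos 1,3,5,7): 0⊕0⊕1⊕0 = 1
s2 (pos 2,3,6,7): 1⊕0⊕0⊕0 = 1
s4 (pos 4,5,6,7): 0⊕1⊕0⊕0 = 1
Syndrome s4…s1 = 111 → error at position 7.

111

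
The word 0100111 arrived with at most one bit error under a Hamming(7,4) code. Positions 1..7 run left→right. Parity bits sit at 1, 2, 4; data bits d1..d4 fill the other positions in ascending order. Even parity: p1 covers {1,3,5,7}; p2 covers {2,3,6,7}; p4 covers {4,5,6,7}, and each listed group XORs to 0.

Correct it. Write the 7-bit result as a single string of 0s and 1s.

0100101

s1 (pos 1,3,5,7): 0⊕0⊕1⊕1 = 0
s2 (pos 2,3,6,7): 1⊕0⊕1⊕1 = 1
s4 (pos 4,5,6,7): 0⊕1⊕1⊕1 = 1
Syndrome s4…s1 = 110 → error at position 6.
Flip position 6: 0100111 → 0100101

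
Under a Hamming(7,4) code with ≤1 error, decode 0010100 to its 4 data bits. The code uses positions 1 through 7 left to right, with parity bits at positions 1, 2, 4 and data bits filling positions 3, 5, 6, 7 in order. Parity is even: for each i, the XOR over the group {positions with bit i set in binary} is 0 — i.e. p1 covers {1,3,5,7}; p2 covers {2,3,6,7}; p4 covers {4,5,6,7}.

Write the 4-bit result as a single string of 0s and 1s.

s1 (pos 1,3,5,7): 0⊕1⊕1⊕0 = 0
s2 (pos 2,3,6,7): 0⊕1⊕0⊕0 = 1
s4 (pos 4,5,6,7): 0⊕1⊕0⊕0 = 1
Syndrome s4…s1 = 110 → error at position 6.
Flip position 6: 0010100 → 0010110
Read data bits from positions 3,5,6,7: 1110

1110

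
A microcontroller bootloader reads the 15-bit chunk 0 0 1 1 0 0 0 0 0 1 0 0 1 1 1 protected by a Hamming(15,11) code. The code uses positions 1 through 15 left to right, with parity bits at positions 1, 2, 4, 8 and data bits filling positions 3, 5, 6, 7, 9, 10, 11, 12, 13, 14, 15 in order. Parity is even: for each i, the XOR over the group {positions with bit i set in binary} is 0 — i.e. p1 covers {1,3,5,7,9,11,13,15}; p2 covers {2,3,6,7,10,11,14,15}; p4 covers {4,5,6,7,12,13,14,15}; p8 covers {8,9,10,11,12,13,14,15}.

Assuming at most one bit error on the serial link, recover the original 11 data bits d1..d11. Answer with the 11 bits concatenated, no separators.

10000100111

s1 (pos 1,3,5,7,9,11,13,15): 0⊕1⊕0⊕0⊕0⊕0⊕1⊕1 = 1
s2 (pos 2,3,6,7,10,11,14,15): 0⊕1⊕0⊕0⊕1⊕0⊕1⊕1 = 0
s4 (pos 4,5,6,7,12,13,14,15): 1⊕0⊕0⊕0⊕0⊕1⊕1⊕1 = 0
s8 (pos 8,9,10,11,12,13,14,15): 0⊕0⊕1⊕0⊕0⊕1⊕1⊕1 = 0
Syndrome s8…s1 = 0001 → error at position 1.
Flip position 1: 001100000100111 → 101100000100111
Read data bits from positions 3,5,6,7,9,10,11,12,13,14,15: 10000100111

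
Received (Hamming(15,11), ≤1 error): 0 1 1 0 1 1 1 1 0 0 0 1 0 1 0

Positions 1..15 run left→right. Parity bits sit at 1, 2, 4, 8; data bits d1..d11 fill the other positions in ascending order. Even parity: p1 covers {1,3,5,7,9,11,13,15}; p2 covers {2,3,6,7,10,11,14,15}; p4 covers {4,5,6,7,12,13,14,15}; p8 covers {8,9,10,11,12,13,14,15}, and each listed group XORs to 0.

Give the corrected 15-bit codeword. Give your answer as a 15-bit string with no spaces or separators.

s1 (pos 1,3,5,7,9,11,13,15): 0⊕1⊕1⊕1⊕0⊕0⊕0⊕0 = 1
s2 (pos 2,3,6,7,10,11,14,15): 1⊕1⊕1⊕1⊕0⊕0⊕1⊕0 = 1
s4 (pos 4,5,6,7,12,13,14,15): 0⊕1⊕1⊕1⊕1⊕0⊕1⊕0 = 1
s8 (pos 8,9,10,11,12,13,14,15): 1⊕0⊕0⊕0⊕1⊕0⊕1⊕0 = 1
Syndrome s8…s1 = 1111 → error at position 15.
Flip position 15: 011011110001010 → 011011110001011

011011110001011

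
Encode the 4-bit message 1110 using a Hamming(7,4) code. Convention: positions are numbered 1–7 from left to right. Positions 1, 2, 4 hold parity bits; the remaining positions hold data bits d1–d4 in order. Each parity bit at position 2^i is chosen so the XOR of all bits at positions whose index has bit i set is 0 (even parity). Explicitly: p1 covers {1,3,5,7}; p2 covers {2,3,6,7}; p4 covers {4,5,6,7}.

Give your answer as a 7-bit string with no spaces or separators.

Place data at non-parity positions: p1 p2 1 p4 1 1 0
p1 (pos 1,3,5,7): XOR of data positions = 1⊕1⊕0 = 0
p2 (pos 2,3,6,7): XOR of data positions = 1⊕1⊕0 = 0
p4 (pos 4,5,6,7): XOR of data positions = 1⊕1⊕0 = 0
Codeword: 0010110

0010110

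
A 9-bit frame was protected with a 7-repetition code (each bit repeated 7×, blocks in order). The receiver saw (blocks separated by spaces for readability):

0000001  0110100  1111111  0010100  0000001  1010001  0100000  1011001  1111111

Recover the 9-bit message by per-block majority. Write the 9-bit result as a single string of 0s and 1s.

Block 1 (0000001): 1 one → 0
Block 2 (0110100): 3 ones → 0
Block 3 (1111111): 7 ones → 1
Block 4 (0010100): 2 ones → 0
Block 5 (0000001): 1 one → 0
Block 6 (1010001): 3 ones → 0
Block 7 (0100000): 1 one → 0
Block 8 (1011001): 4 ones → 1
Block 9 (1111111): 7 ones → 1

001000011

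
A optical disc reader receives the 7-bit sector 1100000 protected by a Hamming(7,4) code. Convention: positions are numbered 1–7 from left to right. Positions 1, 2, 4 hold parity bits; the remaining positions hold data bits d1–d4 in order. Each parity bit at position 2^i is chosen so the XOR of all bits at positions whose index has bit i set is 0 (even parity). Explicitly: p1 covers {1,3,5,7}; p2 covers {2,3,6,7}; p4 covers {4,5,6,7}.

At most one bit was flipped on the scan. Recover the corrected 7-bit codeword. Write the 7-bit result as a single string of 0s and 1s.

1110000

s1 (pos 1,3,5,7): 1⊕0⊕0⊕0 = 1
s2 (pos 2,3,6,7): 1⊕0⊕0⊕0 = 1
s4 (pos 4,5,6,7): 0⊕0⊕0⊕0 = 0
Syndrome s4…s1 = 011 → error at position 3.
Flip position 3: 1100000 → 1110000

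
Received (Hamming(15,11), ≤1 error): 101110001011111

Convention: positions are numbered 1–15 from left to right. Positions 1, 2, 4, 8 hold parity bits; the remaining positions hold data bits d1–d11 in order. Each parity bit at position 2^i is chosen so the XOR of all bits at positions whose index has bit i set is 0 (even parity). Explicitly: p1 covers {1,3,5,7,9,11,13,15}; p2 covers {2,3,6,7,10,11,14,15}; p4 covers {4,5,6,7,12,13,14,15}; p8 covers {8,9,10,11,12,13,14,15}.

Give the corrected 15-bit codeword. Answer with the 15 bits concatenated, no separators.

s1 (pos 1,3,5,7,9,11,13,15): 1⊕1⊕1⊕0⊕1⊕1⊕1⊕1 = 1
s2 (pos 2,3,6,7,10,11,14,15): 0⊕1⊕0⊕0⊕0⊕1⊕1⊕1 = 0
s4 (pos 4,5,6,7,12,13,14,15): 1⊕1⊕0⊕0⊕1⊕1⊕1⊕1 = 0
s8 (pos 8,9,10,11,12,13,14,15): 0⊕1⊕0⊕1⊕1⊕1⊕1⊕1 = 0
Syndrome s8…s1 = 0001 → error at position 1.
Flip position 1: 101110001011111 → 001110001011111

001110001011111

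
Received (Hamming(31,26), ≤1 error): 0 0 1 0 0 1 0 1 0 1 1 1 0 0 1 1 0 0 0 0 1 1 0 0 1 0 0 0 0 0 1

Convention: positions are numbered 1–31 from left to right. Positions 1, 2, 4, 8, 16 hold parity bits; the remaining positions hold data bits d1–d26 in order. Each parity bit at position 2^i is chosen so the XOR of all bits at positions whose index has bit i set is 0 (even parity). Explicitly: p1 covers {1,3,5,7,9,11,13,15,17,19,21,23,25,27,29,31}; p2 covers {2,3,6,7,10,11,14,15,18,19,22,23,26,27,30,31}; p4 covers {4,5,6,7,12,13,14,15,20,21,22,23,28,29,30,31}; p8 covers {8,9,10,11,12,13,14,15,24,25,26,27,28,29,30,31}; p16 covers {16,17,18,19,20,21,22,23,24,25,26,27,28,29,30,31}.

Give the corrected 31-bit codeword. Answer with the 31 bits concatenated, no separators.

0010010101110011000011001100001

s1 (pos 1,3,5,7,9,11,13,15,17,19,21,23,25,27,29,31): 0⊕1⊕0⊕0⊕0⊕1⊕0⊕1⊕0⊕0⊕1⊕0⊕1⊕0⊕0⊕1 = 0
s2 (pos 2,3,6,7,10,11,14,15,18,19,22,23,26,27,30,31): 0⊕1⊕1⊕0⊕1⊕1⊕0⊕1⊕0⊕0⊕1⊕0⊕0⊕0⊕0⊕1 = 1
s4 (pos 4,5,6,7,12,13,14,15,20,21,22,23,28,29,30,31): 0⊕0⊕1⊕0⊕1⊕0⊕0⊕1⊕0⊕1⊕1⊕0⊕0⊕0⊕0⊕1 = 0
s8 (pos 8,9,10,11,12,13,14,15,24,25,26,27,28,29,30,31): 1⊕0⊕1⊕1⊕1⊕0⊕0⊕1⊕0⊕1⊕0⊕0⊕0⊕0⊕0⊕1 = 1
s16 (pos 16,17,18,19,20,21,22,23,24,25,26,27,28,29,30,31): 1⊕0⊕0⊕0⊕0⊕1⊕1⊕0⊕0⊕1⊕0⊕0⊕0⊕0⊕0⊕1 = 1
Syndrome s16…s1 = 11010 → error at position 26.
Flip position 26: 0010010101110011000011001000001 → 0010010101110011000011001100001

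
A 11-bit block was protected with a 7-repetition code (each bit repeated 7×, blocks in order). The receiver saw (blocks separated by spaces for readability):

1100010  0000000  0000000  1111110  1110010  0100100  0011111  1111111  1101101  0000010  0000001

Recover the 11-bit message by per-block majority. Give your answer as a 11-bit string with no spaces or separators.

Block 1 (1100010): 3 ones → 0
Block 2 (0000000): 0 ones → 0
Block 3 (0000000): 0 ones → 0
Block 4 (1111110): 6 ones → 1
Block 5 (1110010): 4 ones → 1
Block 6 (0100100): 2 ones → 0
Block 7 (0011111): 5 ones → 1
Block 8 (1111111): 7 ones → 1
Block 9 (1101101): 5 ones → 1
Block 10 (0000010): 1 one → 0
Block 11 (0000001): 1 one → 0

00011011100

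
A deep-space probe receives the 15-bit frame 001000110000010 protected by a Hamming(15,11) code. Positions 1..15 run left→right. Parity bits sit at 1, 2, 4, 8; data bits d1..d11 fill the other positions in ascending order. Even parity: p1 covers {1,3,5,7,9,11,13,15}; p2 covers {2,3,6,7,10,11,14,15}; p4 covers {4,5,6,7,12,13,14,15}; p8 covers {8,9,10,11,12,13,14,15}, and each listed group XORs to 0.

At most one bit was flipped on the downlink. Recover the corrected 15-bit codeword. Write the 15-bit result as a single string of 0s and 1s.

s1 (pos 1,3,5,7,9,11,13,15): 0⊕1⊕0⊕1⊕0⊕0⊕0⊕0 = 0
s2 (pos 2,3,6,7,10,11,14,15): 0⊕1⊕0⊕1⊕0⊕0⊕1⊕0 = 1
s4 (pos 4,5,6,7,12,13,14,15): 0⊕0⊕0⊕1⊕0⊕0⊕1⊕0 = 0
s8 (pos 8,9,10,11,12,13,14,15): 1⊕0⊕0⊕0⊕0⊕0⊕1⊕0 = 0
Syndrome s8…s1 = 0010 → error at position 2.
Flip position 2: 001000110000010 → 011000110000010

011000110000010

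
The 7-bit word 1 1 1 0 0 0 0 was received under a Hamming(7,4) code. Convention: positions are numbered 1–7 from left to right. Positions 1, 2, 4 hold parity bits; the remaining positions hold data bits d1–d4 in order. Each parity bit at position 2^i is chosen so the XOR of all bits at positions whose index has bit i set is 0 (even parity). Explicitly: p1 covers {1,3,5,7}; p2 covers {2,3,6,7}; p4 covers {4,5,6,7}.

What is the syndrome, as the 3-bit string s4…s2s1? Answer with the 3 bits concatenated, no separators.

000

s1 (pos 1,3,5,7): 1⊕1⊕0⊕0 = 0
s2 (pos 2,3,6,7): 1⊕1⊕0⊕0 = 0
s4 (pos 4,5,6,7): 0⊕0⊕0⊕0 = 0
Syndrome s4…s1 = 000 → no error.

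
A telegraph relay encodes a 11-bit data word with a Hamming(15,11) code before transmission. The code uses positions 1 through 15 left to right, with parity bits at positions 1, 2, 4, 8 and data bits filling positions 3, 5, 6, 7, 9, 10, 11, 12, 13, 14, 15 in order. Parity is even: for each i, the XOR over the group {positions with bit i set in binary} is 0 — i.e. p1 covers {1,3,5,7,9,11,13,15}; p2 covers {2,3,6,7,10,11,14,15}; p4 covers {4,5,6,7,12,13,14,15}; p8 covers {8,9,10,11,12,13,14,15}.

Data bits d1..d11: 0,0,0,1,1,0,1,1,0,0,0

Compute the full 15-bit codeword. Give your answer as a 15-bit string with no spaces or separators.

Place data at non-parity positions: p1 p2 0 p4 0 0 1 p8 1 0 1 1 0 0 0
p1 (pos 1,3,5,7,9,11,13,15): XOR of data positions = 0⊕0⊕1⊕1⊕1⊕0⊕0 = 1
p2 (pos 2,3,6,7,10,11,14,15): XOR of data positions = 0⊕0⊕1⊕0⊕1⊕0⊕0 = 0
p4 (pos 4,5,6,7,12,13,14,15): XOR of data positions = 0⊕0⊕1⊕1⊕0⊕0⊕0 = 0
p8 (pos 8,9,10,11,12,13,14,15): XOR of data positions = 1⊕0⊕1⊕1⊕0⊕0⊕0 = 1
Codeword: 100000111011000

100000111011000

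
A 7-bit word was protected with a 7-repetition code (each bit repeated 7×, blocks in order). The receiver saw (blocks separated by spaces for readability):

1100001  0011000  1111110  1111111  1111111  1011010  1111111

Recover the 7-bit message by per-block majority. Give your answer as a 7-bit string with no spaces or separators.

Block 1 (1100001): 3 ones → 0
Block 2 (0011000): 2 ones → 0
Block 3 (1111110): 6 ones → 1
Block 4 (1111111): 7 ones → 1
Block 5 (1111111): 7 ones → 1
Block 6 (1011010): 4 ones → 1
Block 7 (1111111): 7 ones → 1

0011111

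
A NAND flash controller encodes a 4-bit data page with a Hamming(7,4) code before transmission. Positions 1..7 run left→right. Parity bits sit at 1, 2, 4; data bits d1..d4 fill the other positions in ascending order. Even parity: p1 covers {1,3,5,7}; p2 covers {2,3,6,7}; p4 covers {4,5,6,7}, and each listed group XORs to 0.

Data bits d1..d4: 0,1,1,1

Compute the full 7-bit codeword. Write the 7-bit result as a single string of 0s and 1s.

Place data at non-parity positions: p1 p2 0 p4 1 1 1
p1 (pos 1,3,5,7): XOR of data positions = 0⊕1⊕1 = 0
p2 (pos 2,3,6,7): XOR of data positions = 0⊕1⊕1 = 0
p4 (pos 4,5,6,7): XOR of data positions = 1⊕1⊕1 = 1
Codeword: 0001111

0001111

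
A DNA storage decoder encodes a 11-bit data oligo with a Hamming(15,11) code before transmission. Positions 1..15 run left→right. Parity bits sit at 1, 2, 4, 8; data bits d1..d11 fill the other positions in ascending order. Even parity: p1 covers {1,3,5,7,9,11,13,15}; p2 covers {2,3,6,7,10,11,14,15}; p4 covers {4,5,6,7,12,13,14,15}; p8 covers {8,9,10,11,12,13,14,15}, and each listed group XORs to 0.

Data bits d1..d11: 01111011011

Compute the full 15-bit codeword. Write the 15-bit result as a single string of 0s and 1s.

Place data at non-parity positions: p1 p2 0 p4 1 1 1 p8 1 0 1 1 0 1 1
p1 (pos 1,3,5,7,9,11,13,15): XOR of data positions = 0⊕1⊕1⊕1⊕1⊕0⊕1 = 1
p2 (pos 2,3,6,7,10,11,14,15): XOR of data positions = 0⊕1⊕1⊕0⊕1⊕1⊕1 = 1
p4 (pos 4,5,6,7,12,13,14,15): XOR of data positions = 1⊕1⊕1⊕1⊕0⊕1⊕1 = 0
p8 (pos 8,9,10,11,12,13,14,15): XOR of data positions = 1⊕0⊕1⊕1⊕0⊕1⊕1 = 1
Codeword: 110011111011011

110011111011011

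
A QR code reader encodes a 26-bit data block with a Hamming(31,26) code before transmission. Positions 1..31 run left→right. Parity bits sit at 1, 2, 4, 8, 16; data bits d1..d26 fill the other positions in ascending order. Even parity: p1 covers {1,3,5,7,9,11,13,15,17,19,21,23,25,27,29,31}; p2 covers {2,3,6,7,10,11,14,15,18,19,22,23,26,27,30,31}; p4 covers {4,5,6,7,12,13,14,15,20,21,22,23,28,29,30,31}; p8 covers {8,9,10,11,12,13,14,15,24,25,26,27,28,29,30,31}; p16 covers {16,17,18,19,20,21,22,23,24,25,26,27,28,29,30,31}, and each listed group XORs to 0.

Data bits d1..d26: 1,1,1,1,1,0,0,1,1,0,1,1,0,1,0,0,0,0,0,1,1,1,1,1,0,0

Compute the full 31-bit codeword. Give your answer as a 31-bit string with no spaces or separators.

Place data at non-parity positions: p1 p2 1 p4 1 1 1 p8 1 0 0 1 1 0 1 p16 1 0 1 0 0 0 0 0 1 1 1 1 1 0 0
p1 (pos 1,3,5,7,9,11,13,15,17,19,21,23,25,27,29,31): XOR of data positions = 1⊕1⊕1⊕1⊕0⊕1⊕1⊕1⊕1⊕0⊕0⊕1⊕1⊕1⊕0 = 1
p2 (pos 2,3,6,7,10,11,14,15,18,19,22,23,26,27,30,31): XOR of data positions = 1⊕1⊕1⊕0⊕0⊕0⊕1⊕0⊕1⊕0⊕0⊕1⊕1⊕0⊕0 = 1
p4 (pos 4,5,6,7,12,13,14,15,20,21,22,23,28,29,30,31): XOR of data positions = 1⊕1⊕1⊕1⊕1⊕0⊕1⊕0⊕0⊕0⊕0⊕1⊕1⊕0⊕0 = 0
p8 (pos 8,9,10,11,12,13,14,15,24,25,26,27,28,29,30,31): XOR of data positions = 1⊕0⊕0⊕1⊕1⊕0⊕1⊕0⊕1⊕1⊕1⊕1⊕1⊕0⊕0 = 1
p16 (pos 16,17,18,19,20,21,22,23,24,25,26,27,28,29,30,31): XOR of data positions = 1⊕0⊕1⊕0⊕0⊕0⊕0⊕0⊕1⊕1⊕1⊕1⊕1⊕0⊕0 = 1
Codeword: 1110111110011011101000001111100

1110111110011011101000001111100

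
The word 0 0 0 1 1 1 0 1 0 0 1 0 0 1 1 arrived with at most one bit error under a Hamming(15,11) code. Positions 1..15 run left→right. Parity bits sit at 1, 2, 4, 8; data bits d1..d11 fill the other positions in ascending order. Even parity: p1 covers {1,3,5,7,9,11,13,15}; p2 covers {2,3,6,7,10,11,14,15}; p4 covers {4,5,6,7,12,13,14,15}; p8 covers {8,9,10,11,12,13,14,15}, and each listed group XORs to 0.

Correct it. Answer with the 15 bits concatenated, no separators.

000101010010011

s1 (pos 1,3,5,7,9,11,13,15): 0⊕0⊕1⊕0⊕0⊕1⊕0⊕1 = 1
s2 (pos 2,3,6,7,10,11,14,15): 0⊕0⊕1⊕0⊕0⊕1⊕1⊕1 = 0
s4 (pos 4,5,6,7,12,13,14,15): 1⊕1⊕1⊕0⊕0⊕0⊕1⊕1 = 1
s8 (pos 8,9,10,11,12,13,14,15): 1⊕0⊕0⊕1⊕0⊕0⊕1⊕1 = 0
Syndrome s8…s1 = 0101 → error at position 5.
Flip position 5: 000111010010011 → 000101010010011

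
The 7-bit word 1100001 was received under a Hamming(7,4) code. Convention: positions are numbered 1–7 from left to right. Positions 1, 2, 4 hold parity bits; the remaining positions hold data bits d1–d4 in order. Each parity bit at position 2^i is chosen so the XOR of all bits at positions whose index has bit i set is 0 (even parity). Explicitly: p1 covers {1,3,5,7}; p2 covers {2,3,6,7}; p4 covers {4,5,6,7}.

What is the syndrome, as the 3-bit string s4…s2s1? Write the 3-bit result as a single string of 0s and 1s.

s1 (pos 1,3,5,7): 1⊕0⊕0⊕1 = 0
s2 (pos 2,3,6,7): 1⊕0⊕0⊕1 = 0
s4 (pos 4,5,6,7): 0⊕0⊕0⊕1 = 1
Syndrome s4…s1 = 100 → error at position 4.

100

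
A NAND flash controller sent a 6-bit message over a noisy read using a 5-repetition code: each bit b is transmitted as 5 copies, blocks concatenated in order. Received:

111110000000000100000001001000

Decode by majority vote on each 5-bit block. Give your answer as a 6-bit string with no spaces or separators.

Block 1 (11111): 5 ones → 1
Block 2 (00000): 0 ones → 0
Block 3 (00000): 0 ones → 0
Block 4 (10000): 1 one → 0
Block 5 (00010): 1 one → 0
Block 6 (01000): 1 one → 0

100000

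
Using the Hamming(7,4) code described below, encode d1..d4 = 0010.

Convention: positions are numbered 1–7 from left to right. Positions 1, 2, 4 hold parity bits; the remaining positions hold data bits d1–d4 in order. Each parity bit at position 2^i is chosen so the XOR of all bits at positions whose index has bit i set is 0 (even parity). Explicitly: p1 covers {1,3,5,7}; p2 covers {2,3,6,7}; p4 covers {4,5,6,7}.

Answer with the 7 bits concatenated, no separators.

0101010

Place data at non-parity positions: p1 p2 0 p4 0 1 0
p1 (pos 1,3,5,7): XOR of data positions = 0⊕0⊕0 = 0
p2 (pos 2,3,6,7): XOR of data positions = 0⊕1⊕0 = 1
p4 (pos 4,5,6,7): XOR of data positions = 0⊕1⊕0 = 1
Codeword: 0101010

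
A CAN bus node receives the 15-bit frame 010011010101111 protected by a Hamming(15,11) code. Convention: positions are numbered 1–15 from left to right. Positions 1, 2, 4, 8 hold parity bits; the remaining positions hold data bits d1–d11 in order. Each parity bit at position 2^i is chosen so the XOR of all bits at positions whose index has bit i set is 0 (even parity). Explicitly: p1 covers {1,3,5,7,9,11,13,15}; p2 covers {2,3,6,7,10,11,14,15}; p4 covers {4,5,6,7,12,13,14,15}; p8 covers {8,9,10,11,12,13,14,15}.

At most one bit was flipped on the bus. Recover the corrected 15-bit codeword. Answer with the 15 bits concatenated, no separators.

011011010101111

s1 (pos 1,3,5,7,9,11,13,15): 0⊕0⊕1⊕0⊕0⊕0⊕1⊕1 = 1
s2 (pos 2,3,6,7,10,11,14,15): 1⊕0⊕1⊕0⊕1⊕0⊕1⊕1 = 1
s4 (pos 4,5,6,7,12,13,14,15): 0⊕1⊕1⊕0⊕1⊕1⊕1⊕1 = 0
s8 (pos 8,9,10,11,12,13,14,15): 1⊕0⊕1⊕0⊕1⊕1⊕1⊕1 = 0
Syndrome s8…s1 = 0011 → error at position 3.
Flip position 3: 010011010101111 → 011011010101111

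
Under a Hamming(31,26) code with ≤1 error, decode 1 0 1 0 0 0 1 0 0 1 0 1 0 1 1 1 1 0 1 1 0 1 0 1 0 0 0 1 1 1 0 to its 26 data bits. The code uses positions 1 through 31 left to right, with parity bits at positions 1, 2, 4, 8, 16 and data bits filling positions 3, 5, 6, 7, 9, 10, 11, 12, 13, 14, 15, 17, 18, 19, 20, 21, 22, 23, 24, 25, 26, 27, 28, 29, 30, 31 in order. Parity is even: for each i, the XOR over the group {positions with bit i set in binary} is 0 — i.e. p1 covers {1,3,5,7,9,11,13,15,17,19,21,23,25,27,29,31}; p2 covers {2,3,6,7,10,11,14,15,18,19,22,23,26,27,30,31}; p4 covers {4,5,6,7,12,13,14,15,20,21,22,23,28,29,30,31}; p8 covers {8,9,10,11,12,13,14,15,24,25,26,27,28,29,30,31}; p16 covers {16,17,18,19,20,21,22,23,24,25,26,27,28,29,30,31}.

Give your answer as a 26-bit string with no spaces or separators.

s1 (pos 1,3,5,7,9,11,13,15,17,19,21,23,25,27,29,31): 1⊕1⊕0⊕1⊕0⊕0⊕0⊕1⊕1⊕1⊕0⊕0⊕0⊕0⊕1⊕0 = 1
s2 (pos 2,3,6,7,10,11,14,15,18,19,22,23,26,27,30,31): 0⊕1⊕0⊕1⊕1⊕0⊕1⊕1⊕0⊕1⊕1⊕0⊕0⊕0⊕1⊕0 = 0
s4 (pos 4,5,6,7,12,13,14,15,20,21,22,23,28,29,30,31): 0⊕0⊕0⊕1⊕1⊕0⊕1⊕1⊕1⊕0⊕1⊕0⊕1⊕1⊕1⊕0 = 1
s8 (pos 8,9,10,11,12,13,14,15,24,25,26,27,28,29,30,31): 0⊕0⊕1⊕0⊕1⊕0⊕1⊕1⊕1⊕0⊕0⊕0⊕1⊕1⊕1⊕0 = 0
s16 (pos 16,17,18,19,20,21,22,23,24,25,26,27,28,29,30,31): 1⊕1⊕0⊕1⊕1⊕0⊕1⊕0⊕1⊕0⊕0⊕0⊕1⊕1⊕1⊕0 = 1
Syndrome s16…s1 = 10101 → error at position 21.
Flip position 21: 1010001001010111101101010001110 → 1010001001010111101111010001110
Read data bits from positions 3,5,6,7,9,10,11,12,13,14,15,17,18,19,20,21,22,23,24,25,26,27,28,29,30,31: 10010101011101111010001110

10010101011101111010001110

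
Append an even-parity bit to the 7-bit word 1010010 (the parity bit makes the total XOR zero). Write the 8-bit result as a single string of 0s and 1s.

10100101

XOR of the 7 data bits: 1⊕0⊕1⊕0⊕0⊕1⊕0 = 1
Parity bit = 1 (so all 8 bits XOR to 0).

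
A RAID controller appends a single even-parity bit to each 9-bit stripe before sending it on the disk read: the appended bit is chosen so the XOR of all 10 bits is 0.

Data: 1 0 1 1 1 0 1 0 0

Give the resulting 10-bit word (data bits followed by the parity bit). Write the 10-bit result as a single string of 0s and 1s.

XOR of the 9 data bits: 1⊕0⊕1⊕1⊕1⊕0⊕1⊕0⊕0 = 1
Parity bit = 1 (so all 10 bits XOR to 0).

1011101001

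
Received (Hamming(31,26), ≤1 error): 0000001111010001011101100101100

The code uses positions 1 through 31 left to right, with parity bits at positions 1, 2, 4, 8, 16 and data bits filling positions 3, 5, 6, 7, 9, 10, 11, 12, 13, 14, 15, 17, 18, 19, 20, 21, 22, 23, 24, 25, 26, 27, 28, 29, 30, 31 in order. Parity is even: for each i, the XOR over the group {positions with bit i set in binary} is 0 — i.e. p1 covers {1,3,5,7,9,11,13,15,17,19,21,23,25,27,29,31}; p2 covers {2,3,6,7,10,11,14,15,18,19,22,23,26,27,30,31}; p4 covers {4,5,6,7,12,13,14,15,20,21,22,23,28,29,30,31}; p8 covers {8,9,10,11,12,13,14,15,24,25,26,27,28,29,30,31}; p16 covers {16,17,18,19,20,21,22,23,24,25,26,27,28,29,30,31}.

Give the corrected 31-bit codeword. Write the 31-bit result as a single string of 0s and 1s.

s1 (pos 1,3,5,7,9,11,13,15,17,19,21,23,25,27,29,31): 0⊕0⊕0⊕1⊕1⊕0⊕0⊕0⊕0⊕1⊕0⊕1⊕0⊕0⊕1⊕0 = 1
s2 (pos 2,3,6,7,10,11,14,15,18,19,22,23,26,27,30,31): 0⊕0⊕0⊕1⊕1⊕0⊕0⊕0⊕1⊕1⊕1⊕1⊕1⊕0⊕0⊕0 = 1
s4 (pos 4,5,6,7,12,13,14,15,20,21,22,23,28,29,30,31): 0⊕0⊕0⊕1⊕1⊕0⊕0⊕0⊕1⊕0⊕1⊕1⊕1⊕1⊕0⊕0 = 1
s8 (pos 8,9,10,11,12,13,14,15,24,25,26,27,28,29,30,31): 1⊕1⊕1⊕0⊕1⊕0⊕0⊕0⊕0⊕0⊕1⊕0⊕1⊕1⊕0⊕0 = 1
s16 (pos 16,17,18,19,20,21,22,23,24,25,26,27,28,29,30,31): 1⊕0⊕1⊕1⊕1⊕0⊕1⊕1⊕0⊕0⊕1⊕0⊕1⊕1⊕0⊕0 = 1
Syndrome s16…s1 = 11111 → error at position 31.
Flip position 31: 0000001111010001011101100101100 → 0000001111010001011101100101101

0000001111010001011101100101101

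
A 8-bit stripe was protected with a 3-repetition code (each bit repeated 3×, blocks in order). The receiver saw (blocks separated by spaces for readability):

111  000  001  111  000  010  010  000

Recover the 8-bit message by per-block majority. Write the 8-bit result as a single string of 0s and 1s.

Block 1 (111): 3 ones → 1
Block 2 (000): 0 ones → 0
Block 3 (001): 1 one → 0
Block 4 (111): 3 ones → 1
Block 5 (000): 0 ones → 0
Block 6 (010): 1 one → 0
Block 7 (010): 1 one → 0
Block 8 (000): 0 ones → 0

10010000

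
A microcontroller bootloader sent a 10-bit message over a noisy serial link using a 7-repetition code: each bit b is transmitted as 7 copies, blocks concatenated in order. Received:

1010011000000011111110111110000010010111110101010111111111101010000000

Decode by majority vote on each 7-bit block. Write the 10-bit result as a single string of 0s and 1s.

1011010110

Block 1 (1010011): 4 ones → 1
Block 2 (0000000): 0 ones → 0
Block 3 (1111111): 7 ones → 1
Block 4 (0111110): 5 ones → 1
Block 5 (0000100): 1 one → 0
Block 6 (1011111): 6 ones → 1
Block 7 (0101010): 3 ones → 0
Block 8 (1111111): 7 ones → 1
Block 9 (1110101): 5 ones → 1
Block 10 (0000000): 0 ones → 0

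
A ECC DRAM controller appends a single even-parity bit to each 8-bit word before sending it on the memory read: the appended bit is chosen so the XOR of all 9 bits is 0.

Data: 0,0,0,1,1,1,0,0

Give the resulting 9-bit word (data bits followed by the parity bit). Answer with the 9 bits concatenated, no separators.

000111001

XOR of the 8 data bits: 0⊕0⊕0⊕1⊕1⊕1⊕0⊕0 = 1
Parity bit = 1 (so all 9 bits XOR to 0).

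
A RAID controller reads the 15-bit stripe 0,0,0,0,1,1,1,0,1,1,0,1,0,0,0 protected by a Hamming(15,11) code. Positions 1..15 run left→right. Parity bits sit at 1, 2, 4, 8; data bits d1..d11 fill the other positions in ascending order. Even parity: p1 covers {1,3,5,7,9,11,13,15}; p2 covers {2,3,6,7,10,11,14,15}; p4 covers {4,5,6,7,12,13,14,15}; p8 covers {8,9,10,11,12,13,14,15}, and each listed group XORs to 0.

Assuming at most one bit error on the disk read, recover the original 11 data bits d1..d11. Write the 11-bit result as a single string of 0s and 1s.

s1 (pos 1,3,5,7,9,11,13,15): 0⊕0⊕1⊕1⊕1⊕0⊕0⊕0 = 1
s2 (pos 2,3,6,7,10,11,14,15): 0⊕0⊕1⊕1⊕1⊕0⊕0⊕0 = 1
s4 (pos 4,5,6,7,12,13,14,15): 0⊕1⊕1⊕1⊕1⊕0⊕0⊕0 = 0
s8 (pos 8,9,10,11,12,13,14,15): 0⊕1⊕1⊕0⊕1⊕0⊕0⊕0 = 1
Syndrome s8…s1 = 1011 → error at position 11.
Flip position 11: 000011101101000 → 000011101111000
Read data bits from positions 3,5,6,7,9,10,11,12,13,14,15: 01111111000

01111111000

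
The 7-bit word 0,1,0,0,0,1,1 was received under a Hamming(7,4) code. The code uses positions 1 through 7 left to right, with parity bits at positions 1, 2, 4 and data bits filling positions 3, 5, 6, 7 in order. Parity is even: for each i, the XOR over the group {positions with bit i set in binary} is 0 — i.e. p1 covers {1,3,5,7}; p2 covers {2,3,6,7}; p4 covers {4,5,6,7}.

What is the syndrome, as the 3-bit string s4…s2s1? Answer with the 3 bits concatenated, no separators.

s1 (pos 1,3,5,7): 0⊕0⊕0⊕1 = 1
s2 (pos 2,3,6,7): 1⊕0⊕1⊕1 = 1
s4 (pos 4,5,6,7): 0⊕0⊕1⊕1 = 0
Syndrome s4…s1 = 011 → error at position 3.

011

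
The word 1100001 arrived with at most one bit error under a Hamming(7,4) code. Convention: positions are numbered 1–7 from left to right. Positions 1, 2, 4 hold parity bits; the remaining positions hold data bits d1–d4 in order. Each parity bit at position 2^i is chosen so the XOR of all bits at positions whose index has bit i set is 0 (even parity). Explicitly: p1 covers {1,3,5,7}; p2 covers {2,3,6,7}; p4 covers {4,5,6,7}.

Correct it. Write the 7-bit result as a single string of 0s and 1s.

s1 (pos 1,3,5,7): 1⊕0⊕0⊕1 = 0
s2 (pos 2,3,6,7): 1⊕0⊕0⊕1 = 0
s4 (pos 4,5,6,7): 0⊕0⊕0⊕1 = 1
Syndrome s4…s1 = 100 → error at position 4.
Flip position 4: 1100001 → 1101001

1101001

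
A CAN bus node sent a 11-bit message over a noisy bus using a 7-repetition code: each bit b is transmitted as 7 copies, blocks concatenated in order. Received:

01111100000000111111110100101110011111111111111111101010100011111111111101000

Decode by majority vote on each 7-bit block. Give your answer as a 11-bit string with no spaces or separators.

10101111110

Block 1 (0111110): 5 ones → 1
Block 2 (0000000): 0 ones → 0
Block 3 (1111111): 7 ones → 1
Block 4 (1010010): 3 ones → 0
Block 5 (1110011): 5 ones → 1
Block 6 (1111111): 7 ones → 1
Block 7 (1111111): 7 ones → 1
Block 8 (1101010): 4 ones → 1
Block 9 (1000111): 4 ones → 1
Block 10 (1111111): 7 ones → 1
Block 11 (1101000): 3 ones → 0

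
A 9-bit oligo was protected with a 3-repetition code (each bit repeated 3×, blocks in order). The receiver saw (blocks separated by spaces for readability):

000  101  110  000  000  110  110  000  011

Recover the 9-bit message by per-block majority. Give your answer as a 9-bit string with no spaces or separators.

Block 1 (000): 0 ones → 0
Block 2 (101): 2 ones → 1
Block 3 (110): 2 ones → 1
Block 4 (000): 0 ones → 0
Block 5 (000): 0 ones → 0
Block 6 (110): 2 ones → 1
Block 7 (110): 2 ones → 1
Block 8 (000): 0 ones → 0
Block 9 (011): 2 ones → 1

011001101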